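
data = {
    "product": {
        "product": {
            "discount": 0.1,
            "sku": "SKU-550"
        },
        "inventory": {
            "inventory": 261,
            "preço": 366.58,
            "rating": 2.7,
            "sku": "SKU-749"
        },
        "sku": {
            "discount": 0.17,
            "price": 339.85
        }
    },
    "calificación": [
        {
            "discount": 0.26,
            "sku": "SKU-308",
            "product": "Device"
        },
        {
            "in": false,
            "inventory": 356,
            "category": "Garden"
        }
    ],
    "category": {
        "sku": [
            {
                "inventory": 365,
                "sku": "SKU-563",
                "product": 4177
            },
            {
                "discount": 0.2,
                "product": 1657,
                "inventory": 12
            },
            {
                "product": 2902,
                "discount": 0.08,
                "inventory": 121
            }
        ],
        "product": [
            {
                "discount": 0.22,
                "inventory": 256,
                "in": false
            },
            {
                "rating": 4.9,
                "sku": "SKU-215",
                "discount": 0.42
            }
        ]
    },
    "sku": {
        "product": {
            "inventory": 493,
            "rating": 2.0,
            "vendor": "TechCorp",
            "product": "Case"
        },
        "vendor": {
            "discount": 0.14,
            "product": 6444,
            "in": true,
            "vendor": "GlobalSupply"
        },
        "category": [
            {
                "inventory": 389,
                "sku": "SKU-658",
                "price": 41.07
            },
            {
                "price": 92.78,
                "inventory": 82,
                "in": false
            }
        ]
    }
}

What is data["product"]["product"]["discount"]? 0.1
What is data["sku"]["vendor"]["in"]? True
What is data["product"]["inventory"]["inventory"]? 261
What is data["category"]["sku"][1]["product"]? 1657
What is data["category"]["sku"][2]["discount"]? 0.08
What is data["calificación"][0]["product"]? "Device"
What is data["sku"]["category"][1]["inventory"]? 82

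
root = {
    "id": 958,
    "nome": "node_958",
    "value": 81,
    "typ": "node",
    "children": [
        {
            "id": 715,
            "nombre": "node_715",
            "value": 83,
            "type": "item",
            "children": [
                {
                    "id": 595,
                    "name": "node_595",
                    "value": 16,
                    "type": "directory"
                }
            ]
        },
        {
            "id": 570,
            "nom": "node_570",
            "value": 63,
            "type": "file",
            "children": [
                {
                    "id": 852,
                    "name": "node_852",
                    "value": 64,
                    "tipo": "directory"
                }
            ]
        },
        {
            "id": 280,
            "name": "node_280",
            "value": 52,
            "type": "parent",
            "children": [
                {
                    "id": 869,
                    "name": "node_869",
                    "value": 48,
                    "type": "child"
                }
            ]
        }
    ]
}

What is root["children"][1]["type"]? "file"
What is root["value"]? 81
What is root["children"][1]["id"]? 570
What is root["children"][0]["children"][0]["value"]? 16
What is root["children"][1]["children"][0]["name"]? "node_852"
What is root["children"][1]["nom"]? "node_570"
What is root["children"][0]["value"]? 83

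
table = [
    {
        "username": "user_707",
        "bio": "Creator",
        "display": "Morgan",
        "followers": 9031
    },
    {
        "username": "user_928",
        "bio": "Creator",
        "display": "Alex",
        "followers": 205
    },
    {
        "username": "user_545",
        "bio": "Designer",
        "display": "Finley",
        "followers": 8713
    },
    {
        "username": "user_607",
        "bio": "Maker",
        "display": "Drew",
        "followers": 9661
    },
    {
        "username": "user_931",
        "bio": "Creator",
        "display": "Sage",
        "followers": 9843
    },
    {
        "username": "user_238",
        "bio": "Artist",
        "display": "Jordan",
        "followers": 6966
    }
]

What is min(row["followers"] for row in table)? 205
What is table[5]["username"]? "user_238"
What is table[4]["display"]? "Sage"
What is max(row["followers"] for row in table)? 9843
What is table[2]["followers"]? 8713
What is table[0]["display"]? "Morgan"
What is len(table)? 6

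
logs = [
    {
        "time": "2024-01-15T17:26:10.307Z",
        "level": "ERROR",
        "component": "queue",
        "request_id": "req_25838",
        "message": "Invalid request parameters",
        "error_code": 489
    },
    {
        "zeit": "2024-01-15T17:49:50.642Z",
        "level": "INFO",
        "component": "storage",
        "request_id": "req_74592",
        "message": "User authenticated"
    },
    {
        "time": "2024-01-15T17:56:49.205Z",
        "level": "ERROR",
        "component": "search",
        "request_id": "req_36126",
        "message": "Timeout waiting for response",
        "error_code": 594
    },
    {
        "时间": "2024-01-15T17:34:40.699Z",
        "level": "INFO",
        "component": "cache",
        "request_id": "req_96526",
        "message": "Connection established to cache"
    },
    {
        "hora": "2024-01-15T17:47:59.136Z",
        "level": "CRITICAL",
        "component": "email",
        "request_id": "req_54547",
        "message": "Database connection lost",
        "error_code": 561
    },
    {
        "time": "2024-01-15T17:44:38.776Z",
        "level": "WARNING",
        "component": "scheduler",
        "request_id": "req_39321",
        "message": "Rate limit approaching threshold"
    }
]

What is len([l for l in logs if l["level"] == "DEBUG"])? 0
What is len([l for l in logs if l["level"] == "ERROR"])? 2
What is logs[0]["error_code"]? 489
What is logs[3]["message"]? "Connection established to cache"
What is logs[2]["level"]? "ERROR"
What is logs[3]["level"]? "INFO"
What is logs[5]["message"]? "Rate limit approaching threshold"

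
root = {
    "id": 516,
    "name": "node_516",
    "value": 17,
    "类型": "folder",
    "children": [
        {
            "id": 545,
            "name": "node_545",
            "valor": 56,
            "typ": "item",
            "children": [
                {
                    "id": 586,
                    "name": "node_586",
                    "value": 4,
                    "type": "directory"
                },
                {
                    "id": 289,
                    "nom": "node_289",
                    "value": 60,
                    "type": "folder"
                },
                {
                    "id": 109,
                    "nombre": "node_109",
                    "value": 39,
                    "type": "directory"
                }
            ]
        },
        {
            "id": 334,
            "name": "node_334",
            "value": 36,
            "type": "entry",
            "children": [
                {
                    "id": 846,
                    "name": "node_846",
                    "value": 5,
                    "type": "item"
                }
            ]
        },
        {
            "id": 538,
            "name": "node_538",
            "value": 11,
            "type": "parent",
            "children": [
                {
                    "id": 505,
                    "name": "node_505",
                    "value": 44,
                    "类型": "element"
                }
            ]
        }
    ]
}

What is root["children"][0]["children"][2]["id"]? 109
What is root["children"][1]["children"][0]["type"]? "item"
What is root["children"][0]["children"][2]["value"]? 39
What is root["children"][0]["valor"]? 56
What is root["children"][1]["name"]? "node_334"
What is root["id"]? 516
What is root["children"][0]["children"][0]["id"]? 586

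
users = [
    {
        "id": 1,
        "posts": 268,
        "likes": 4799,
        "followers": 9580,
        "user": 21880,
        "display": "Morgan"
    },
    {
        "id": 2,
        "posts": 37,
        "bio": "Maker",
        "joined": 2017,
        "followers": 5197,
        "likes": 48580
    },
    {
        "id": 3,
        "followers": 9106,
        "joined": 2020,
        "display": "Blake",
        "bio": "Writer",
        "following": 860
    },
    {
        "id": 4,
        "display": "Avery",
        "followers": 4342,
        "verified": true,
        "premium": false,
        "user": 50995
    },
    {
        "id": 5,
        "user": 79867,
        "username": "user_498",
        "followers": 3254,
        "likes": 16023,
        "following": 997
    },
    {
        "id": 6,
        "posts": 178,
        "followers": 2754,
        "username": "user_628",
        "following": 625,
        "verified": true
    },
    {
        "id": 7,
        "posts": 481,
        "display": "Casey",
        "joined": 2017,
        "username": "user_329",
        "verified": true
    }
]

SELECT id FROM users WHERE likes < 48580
[1, 5]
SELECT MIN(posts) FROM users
37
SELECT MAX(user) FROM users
79867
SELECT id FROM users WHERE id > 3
[4, 5, 6, 7]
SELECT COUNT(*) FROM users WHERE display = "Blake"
1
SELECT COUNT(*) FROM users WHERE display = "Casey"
1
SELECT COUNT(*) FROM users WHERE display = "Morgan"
1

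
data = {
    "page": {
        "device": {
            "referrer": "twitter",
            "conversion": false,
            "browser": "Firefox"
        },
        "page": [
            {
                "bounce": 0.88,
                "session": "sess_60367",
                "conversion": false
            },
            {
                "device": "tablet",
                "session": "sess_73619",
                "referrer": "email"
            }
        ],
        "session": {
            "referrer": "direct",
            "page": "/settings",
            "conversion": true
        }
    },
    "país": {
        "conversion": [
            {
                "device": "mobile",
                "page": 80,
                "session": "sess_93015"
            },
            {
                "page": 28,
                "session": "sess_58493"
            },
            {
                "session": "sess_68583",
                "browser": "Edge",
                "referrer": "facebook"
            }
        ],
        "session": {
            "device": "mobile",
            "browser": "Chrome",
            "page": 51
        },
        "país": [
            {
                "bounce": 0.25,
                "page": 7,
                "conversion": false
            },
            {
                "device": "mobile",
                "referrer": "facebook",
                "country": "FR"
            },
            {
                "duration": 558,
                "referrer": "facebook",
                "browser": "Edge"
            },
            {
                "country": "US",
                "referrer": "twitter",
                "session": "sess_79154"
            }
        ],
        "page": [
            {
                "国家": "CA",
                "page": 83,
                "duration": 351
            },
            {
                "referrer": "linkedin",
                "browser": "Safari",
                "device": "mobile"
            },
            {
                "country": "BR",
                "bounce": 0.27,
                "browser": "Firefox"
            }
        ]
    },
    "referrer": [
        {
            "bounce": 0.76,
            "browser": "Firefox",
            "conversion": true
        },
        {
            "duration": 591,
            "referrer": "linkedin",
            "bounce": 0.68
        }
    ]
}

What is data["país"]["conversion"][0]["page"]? 80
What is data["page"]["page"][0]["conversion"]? False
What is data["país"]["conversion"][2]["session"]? "sess_68583"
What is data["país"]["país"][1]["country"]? "FR"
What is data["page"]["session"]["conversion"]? True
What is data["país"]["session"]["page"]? 51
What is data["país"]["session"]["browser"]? "Chrome"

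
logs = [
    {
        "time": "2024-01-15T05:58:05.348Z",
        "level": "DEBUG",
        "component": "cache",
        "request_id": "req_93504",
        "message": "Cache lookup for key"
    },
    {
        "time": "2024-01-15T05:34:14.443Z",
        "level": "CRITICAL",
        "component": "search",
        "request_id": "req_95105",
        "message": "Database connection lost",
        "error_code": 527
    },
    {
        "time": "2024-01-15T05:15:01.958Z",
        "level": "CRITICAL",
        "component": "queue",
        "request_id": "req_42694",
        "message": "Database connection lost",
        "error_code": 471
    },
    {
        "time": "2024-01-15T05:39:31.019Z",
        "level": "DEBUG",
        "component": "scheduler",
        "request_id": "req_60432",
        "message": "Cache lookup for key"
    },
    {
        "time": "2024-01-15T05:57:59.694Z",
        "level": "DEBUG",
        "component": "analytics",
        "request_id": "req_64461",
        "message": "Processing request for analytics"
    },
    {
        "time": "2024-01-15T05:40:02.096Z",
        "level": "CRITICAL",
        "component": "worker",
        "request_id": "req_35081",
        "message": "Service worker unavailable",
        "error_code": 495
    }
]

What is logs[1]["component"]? "search"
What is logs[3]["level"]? "DEBUG"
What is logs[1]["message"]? "Database connection lost"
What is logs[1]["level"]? "CRITICAL"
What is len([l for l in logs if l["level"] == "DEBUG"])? 3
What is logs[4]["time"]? "2024-01-15T05:57:59.694Z"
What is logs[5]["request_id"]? "req_35081"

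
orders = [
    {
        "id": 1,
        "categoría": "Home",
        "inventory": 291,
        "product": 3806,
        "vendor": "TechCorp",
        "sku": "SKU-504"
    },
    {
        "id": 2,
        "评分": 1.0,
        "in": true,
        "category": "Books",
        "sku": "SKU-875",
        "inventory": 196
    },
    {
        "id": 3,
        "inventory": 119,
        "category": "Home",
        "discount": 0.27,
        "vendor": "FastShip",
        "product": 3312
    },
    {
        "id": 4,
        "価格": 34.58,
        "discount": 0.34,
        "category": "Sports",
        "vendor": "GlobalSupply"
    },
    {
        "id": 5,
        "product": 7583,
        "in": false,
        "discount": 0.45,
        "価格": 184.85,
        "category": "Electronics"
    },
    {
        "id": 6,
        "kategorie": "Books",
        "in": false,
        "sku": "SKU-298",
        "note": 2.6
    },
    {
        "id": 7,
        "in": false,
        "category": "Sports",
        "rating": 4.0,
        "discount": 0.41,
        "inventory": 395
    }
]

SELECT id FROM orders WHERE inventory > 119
[1, 2, 7]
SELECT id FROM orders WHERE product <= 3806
[1, 3]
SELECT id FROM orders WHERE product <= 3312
[3]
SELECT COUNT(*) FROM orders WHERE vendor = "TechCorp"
1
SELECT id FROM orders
[1, 2, 3, 4, 5, 6, 7]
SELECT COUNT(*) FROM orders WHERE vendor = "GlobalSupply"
1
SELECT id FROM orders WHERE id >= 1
[1, 2, 3, 4, 5, 6, 7]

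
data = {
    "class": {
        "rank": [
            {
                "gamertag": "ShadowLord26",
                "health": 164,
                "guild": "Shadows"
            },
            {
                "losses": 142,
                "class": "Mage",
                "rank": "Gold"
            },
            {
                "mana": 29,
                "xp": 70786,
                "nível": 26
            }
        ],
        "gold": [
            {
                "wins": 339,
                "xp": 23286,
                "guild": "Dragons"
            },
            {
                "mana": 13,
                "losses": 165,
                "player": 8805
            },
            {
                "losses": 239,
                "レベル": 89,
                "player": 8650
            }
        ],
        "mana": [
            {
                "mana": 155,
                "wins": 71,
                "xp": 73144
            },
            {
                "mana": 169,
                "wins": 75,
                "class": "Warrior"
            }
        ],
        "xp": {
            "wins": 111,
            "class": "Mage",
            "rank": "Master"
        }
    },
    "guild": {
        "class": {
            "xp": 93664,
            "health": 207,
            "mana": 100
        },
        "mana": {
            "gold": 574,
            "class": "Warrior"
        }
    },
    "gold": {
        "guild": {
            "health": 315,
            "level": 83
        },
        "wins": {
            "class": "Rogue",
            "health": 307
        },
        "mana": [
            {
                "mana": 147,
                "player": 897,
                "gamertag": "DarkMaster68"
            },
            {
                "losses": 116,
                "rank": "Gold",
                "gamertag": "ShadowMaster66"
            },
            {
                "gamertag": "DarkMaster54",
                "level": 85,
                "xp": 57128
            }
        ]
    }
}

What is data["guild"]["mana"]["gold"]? 574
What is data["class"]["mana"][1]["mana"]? 169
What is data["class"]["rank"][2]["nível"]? 26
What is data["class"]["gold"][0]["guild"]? "Dragons"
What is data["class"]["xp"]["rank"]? "Master"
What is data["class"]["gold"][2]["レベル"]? 89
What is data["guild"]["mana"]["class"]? "Warrior"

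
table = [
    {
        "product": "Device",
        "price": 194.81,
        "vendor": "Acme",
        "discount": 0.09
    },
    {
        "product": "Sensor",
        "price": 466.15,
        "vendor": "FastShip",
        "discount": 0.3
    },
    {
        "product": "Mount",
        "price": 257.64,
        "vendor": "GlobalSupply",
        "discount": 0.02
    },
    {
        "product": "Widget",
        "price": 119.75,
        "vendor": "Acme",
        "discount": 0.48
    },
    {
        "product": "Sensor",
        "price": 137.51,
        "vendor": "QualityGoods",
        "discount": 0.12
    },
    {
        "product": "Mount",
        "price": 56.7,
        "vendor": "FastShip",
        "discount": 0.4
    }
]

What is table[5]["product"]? "Mount"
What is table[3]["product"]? "Widget"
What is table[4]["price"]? 137.51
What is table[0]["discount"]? 0.09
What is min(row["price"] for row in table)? 56.7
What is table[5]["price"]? 56.7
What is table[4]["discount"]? 0.12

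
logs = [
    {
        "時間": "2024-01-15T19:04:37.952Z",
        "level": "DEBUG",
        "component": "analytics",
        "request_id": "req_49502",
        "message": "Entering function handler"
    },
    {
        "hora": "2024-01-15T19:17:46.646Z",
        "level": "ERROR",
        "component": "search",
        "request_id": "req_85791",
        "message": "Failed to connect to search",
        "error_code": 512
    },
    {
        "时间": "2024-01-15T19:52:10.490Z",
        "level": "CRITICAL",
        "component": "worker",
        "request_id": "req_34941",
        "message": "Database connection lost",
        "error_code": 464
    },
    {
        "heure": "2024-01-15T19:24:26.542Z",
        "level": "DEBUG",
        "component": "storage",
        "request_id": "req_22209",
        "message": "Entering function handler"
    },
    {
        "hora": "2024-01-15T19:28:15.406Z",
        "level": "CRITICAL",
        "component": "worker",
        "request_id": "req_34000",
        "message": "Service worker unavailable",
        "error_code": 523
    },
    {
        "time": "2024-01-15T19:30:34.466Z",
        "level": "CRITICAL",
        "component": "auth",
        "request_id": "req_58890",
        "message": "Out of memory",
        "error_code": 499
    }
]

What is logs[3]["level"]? "DEBUG"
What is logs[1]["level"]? "ERROR"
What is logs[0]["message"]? "Entering function handler"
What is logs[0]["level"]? "DEBUG"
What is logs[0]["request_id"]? "req_49502"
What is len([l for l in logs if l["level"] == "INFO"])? 0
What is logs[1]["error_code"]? 512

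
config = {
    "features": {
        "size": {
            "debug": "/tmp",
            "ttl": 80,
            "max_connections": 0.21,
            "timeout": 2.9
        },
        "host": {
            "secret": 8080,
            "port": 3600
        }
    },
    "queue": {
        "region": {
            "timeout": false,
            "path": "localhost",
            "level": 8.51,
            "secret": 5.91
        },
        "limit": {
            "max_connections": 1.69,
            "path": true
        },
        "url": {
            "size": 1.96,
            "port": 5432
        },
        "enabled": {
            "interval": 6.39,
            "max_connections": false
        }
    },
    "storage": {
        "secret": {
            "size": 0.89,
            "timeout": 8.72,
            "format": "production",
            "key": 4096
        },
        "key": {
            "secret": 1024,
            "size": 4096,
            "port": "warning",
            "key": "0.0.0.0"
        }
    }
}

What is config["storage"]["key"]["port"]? "warning"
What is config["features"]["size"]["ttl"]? 80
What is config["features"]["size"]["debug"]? "/tmp"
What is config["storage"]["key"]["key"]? "0.0.0.0"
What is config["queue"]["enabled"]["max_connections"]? False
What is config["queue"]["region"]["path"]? "localhost"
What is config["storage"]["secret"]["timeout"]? 8.72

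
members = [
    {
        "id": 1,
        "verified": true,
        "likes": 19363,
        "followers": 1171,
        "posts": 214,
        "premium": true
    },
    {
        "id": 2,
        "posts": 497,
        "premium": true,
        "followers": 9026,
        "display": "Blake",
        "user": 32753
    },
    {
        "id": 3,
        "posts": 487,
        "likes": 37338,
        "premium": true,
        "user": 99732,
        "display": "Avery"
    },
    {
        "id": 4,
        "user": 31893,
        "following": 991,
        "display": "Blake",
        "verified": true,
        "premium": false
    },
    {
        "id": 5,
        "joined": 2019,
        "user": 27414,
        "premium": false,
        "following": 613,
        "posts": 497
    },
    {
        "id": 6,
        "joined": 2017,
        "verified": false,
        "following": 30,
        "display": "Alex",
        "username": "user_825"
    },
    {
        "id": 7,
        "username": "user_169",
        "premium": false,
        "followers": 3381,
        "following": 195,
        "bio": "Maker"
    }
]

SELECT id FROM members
[1, 2, 3, 4, 5, 6, 7]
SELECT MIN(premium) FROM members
False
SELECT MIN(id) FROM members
1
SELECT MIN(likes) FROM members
19363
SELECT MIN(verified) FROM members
False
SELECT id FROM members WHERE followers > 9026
[]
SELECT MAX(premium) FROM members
True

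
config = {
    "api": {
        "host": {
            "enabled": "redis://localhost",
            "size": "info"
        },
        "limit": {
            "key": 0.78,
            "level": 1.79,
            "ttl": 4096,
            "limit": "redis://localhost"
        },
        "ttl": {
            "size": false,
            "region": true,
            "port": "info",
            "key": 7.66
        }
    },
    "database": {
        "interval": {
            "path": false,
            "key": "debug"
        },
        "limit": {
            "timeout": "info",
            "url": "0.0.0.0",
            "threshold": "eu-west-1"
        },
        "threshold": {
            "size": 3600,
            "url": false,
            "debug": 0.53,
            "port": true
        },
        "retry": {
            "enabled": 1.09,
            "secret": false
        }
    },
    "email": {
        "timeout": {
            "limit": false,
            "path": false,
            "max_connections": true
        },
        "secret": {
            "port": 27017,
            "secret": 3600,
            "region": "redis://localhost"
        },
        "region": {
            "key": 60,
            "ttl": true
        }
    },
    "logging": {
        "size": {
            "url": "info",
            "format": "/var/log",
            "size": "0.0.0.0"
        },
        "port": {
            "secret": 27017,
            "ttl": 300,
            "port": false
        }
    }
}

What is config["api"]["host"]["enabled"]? "redis://localhost"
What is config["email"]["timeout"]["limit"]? False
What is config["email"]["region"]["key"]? 60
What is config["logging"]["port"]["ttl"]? 300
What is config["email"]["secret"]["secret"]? 3600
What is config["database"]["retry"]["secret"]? False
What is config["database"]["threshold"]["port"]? True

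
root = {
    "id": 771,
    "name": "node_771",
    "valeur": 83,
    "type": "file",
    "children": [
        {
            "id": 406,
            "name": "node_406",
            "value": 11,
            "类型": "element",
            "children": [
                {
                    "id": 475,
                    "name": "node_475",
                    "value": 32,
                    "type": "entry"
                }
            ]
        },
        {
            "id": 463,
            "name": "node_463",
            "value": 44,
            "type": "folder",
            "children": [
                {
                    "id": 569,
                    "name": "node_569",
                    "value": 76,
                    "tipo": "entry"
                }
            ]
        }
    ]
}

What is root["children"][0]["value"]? 11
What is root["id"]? 771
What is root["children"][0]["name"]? "node_406"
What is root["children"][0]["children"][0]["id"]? 475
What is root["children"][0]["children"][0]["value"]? 32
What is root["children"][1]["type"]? "folder"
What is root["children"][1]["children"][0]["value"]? 76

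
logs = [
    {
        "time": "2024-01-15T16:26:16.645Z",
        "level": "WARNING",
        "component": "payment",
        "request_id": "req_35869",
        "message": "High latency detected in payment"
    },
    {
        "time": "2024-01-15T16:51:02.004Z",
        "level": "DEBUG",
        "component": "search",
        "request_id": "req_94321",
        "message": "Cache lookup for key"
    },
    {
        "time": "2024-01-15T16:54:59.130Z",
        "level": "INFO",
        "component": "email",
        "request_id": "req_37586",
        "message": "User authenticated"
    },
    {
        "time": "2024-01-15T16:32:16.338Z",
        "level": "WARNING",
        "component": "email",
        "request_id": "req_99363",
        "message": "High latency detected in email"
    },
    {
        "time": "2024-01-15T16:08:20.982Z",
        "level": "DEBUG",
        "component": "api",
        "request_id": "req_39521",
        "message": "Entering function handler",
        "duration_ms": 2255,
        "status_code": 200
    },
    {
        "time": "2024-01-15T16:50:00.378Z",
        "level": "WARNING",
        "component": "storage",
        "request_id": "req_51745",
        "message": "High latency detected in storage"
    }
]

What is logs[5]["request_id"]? "req_51745"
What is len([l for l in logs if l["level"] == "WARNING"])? 3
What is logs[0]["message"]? "High latency detected in payment"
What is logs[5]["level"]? "WARNING"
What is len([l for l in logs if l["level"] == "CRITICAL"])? 0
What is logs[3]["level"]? "WARNING"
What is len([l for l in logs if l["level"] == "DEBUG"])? 2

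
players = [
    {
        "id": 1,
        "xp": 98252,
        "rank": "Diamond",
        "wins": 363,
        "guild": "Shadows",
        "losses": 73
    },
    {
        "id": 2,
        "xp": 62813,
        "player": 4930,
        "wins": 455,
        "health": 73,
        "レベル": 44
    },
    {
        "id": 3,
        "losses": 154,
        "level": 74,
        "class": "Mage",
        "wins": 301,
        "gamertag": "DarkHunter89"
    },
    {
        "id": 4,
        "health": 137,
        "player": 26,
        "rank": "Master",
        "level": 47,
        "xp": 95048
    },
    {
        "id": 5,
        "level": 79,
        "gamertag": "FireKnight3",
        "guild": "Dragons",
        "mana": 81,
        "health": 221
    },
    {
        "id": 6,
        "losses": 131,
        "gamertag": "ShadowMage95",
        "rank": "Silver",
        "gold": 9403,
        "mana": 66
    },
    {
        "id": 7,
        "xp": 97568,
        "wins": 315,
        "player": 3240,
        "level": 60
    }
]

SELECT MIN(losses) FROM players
73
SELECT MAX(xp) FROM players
98252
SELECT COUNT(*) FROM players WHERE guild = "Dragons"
1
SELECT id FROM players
[1, 2, 3, 4, 5, 6, 7]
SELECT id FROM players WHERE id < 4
[1, 2, 3]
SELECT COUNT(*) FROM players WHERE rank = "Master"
1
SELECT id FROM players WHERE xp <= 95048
[2, 4]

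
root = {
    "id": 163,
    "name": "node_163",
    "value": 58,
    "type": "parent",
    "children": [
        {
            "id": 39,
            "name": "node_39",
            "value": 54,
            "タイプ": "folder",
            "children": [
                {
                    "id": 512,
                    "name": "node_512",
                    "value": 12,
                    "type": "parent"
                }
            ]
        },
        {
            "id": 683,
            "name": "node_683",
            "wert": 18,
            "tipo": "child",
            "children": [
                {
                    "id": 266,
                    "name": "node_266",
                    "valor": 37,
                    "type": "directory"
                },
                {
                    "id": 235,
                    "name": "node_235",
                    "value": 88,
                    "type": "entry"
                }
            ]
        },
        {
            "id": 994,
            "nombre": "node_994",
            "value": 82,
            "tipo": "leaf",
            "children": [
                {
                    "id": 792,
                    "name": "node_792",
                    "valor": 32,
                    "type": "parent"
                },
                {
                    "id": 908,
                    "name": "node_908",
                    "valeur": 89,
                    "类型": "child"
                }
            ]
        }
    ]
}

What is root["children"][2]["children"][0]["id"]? 792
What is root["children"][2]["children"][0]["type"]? "parent"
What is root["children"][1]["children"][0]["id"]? 266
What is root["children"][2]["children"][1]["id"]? 908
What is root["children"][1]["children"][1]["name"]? "node_235"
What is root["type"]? "parent"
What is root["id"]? 163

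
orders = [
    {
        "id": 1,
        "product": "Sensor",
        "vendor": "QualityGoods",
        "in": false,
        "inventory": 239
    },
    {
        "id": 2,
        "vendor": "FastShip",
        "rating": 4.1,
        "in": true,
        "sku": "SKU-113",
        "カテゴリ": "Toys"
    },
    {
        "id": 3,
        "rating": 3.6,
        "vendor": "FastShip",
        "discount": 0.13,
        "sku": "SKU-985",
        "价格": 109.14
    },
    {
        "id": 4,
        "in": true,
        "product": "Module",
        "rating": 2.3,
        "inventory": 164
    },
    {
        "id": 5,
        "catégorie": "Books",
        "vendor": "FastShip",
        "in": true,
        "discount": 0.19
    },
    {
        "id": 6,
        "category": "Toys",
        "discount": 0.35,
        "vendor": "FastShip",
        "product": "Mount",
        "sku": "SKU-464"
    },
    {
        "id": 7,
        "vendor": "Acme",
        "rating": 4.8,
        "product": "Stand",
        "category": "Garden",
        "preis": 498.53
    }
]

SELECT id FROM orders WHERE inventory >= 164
[1, 4]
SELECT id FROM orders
[1, 2, 3, 4, 5, 6, 7]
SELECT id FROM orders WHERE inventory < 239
[4]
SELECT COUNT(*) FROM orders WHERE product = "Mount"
1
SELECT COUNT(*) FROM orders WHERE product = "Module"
1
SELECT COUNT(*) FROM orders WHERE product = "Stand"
1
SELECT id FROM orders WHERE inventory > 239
[]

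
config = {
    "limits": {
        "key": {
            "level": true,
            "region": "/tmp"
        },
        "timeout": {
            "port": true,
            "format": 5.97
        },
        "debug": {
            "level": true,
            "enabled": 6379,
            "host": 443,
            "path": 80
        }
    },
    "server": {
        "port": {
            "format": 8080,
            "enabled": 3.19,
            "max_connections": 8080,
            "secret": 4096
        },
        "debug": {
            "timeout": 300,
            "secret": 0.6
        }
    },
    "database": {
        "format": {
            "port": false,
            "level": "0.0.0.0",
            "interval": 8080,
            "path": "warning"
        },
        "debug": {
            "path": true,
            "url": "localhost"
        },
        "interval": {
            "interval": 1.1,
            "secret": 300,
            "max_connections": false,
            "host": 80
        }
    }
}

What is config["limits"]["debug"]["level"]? True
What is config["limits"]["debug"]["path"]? 80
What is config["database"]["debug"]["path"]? True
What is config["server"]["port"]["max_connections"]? 8080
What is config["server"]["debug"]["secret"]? 0.6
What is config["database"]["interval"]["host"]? 80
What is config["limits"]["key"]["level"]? True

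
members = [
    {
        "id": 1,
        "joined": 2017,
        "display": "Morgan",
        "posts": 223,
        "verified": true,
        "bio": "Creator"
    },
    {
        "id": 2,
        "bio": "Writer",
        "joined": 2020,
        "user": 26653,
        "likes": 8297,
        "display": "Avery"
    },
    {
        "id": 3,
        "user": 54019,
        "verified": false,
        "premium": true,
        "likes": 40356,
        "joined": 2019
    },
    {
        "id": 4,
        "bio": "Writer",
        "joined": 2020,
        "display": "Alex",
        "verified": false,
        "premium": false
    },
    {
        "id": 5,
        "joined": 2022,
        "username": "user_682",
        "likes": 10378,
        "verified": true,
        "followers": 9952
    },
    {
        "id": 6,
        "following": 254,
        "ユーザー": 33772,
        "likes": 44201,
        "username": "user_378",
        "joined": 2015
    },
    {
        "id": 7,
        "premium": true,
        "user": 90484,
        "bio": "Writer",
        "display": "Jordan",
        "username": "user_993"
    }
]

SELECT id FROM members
[1, 2, 3, 4, 5, 6, 7]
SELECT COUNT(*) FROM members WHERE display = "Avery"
1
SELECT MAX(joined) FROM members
2022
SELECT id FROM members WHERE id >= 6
[6, 7]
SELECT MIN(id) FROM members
1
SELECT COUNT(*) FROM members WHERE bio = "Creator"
1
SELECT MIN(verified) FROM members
False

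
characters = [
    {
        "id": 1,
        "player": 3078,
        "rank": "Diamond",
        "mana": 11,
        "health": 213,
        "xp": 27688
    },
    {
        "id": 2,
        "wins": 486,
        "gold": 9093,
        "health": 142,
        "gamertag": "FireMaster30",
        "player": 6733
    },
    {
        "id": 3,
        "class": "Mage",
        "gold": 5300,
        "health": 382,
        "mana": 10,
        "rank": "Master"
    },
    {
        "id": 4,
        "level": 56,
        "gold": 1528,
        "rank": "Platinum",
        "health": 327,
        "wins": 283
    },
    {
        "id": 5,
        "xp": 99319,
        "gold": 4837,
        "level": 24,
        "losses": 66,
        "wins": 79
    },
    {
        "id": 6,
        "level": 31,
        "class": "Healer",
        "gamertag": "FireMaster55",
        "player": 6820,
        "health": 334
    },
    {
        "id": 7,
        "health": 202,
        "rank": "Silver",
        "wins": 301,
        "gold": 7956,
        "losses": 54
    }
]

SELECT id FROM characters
[1, 2, 3, 4, 5, 6, 7]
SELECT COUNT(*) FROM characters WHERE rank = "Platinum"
1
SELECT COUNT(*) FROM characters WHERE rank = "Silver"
1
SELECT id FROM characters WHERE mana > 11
[]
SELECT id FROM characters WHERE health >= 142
[1, 2, 3, 4, 6, 7]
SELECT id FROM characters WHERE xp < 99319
[1]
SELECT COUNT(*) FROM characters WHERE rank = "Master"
1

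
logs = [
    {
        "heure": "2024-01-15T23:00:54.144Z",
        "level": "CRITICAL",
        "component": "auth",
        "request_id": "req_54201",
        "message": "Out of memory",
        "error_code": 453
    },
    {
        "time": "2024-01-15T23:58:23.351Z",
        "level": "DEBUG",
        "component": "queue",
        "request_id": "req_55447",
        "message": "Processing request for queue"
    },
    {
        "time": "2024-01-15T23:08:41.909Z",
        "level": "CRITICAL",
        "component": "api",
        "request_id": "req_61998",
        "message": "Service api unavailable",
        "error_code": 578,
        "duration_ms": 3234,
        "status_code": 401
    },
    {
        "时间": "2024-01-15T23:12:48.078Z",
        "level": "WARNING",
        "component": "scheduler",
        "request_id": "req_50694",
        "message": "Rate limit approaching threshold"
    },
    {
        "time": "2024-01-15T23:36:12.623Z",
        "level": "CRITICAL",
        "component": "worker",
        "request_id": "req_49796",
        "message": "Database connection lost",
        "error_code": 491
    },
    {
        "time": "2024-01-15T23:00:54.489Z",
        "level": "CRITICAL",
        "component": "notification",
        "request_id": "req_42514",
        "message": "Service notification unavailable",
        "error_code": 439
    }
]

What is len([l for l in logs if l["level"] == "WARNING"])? 1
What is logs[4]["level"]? "CRITICAL"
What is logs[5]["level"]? "CRITICAL"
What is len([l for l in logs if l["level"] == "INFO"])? 0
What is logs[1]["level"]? "DEBUG"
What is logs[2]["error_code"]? 578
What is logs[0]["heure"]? "2024-01-15T23:00:54.144Z"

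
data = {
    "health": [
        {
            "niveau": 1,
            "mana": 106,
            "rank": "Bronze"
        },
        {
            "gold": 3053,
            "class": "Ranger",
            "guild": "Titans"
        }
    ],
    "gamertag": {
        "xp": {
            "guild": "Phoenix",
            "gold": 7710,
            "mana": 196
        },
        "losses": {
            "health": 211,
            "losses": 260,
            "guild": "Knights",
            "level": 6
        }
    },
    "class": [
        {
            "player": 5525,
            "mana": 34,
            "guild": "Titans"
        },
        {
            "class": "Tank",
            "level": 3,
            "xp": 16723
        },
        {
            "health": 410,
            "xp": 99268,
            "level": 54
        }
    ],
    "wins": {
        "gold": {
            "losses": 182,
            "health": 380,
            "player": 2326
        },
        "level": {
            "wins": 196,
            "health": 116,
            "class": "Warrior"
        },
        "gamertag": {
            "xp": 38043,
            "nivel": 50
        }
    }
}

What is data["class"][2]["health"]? 410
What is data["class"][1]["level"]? 3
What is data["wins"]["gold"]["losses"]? 182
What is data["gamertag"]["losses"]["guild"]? "Knights"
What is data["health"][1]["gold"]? 3053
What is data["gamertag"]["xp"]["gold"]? 7710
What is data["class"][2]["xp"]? 99268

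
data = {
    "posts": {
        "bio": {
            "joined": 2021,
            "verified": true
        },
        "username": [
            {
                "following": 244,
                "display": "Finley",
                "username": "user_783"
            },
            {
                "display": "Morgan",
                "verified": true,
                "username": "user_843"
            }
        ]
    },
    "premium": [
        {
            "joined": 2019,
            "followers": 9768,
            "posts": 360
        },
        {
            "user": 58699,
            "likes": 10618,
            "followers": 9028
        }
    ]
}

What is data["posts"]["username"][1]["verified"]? True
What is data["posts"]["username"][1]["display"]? "Morgan"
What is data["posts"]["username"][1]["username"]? "user_843"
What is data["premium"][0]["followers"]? 9768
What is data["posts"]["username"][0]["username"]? "user_783"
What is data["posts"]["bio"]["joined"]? 2021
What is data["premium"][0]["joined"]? 2019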